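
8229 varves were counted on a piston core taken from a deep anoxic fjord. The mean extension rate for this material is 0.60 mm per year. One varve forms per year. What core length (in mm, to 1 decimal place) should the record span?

8229 years of growth are recorded.
Length ≈ 0.60 × 8229 = 4937.4 mm.

4937.4 mm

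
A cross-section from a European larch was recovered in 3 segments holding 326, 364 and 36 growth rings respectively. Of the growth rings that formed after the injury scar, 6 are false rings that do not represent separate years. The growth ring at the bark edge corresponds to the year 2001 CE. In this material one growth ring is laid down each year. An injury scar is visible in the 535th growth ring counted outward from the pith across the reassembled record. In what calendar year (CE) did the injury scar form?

Total growth rings = 326 + 364 + 36 = 726.
726 − 535 = 191 growth rings lie beyond the injury scar toward the bark edge.
191 − 6 false = 185 true growth rings after the injury scar.
Counting back 185 years from 2001 CE places the injury scar in 2001 − 185 = 1816 CE.

1816 CE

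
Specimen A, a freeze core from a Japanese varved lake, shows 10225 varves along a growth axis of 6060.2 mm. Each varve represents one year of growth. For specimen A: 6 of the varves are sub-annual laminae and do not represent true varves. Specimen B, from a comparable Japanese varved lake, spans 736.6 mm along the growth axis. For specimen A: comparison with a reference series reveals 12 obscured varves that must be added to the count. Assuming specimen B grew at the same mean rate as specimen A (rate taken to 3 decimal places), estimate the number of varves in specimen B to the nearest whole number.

1244 varves

Specimen A: true varve count = 10225 − 6 + 12 = 10231.
A: Mean rate = 6060.2 mm / 10231 years ≈ 0.592 mm/year.
For B, 736.6 / 0.592 = 1244.26 years ≈ 1244 varves.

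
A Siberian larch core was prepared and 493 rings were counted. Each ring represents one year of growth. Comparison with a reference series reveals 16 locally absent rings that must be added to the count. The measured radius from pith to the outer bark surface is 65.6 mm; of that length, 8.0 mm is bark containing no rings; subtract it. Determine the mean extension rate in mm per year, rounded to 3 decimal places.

0.113 mm per year

Adjusted count: 493 + 16 = 509 rings.
The growth record spans 65.6 − 8.0 = 57.6 mm.
Extension rate ≈ 57.6 / 509 = 0.113 mm per year.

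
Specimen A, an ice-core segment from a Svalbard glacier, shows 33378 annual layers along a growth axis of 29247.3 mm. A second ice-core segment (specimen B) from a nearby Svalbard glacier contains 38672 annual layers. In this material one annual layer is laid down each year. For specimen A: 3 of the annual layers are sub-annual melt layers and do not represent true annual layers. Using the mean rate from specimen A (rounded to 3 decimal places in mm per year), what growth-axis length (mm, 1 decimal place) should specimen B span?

Specimen A: after corrections the count is 33378 − 3 = 33375 annual layers.
A: Extension rate ≈ 29247.3 / 33375 = 0.876 mm/yr.
For B, 0.876 mm/year × 38672 years = 33876.7 mm.

33876.7 mm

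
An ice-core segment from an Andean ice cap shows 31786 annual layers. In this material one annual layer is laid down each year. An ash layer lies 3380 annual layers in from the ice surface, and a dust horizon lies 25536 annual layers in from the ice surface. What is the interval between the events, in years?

22156 years

The two markers are separated by 25536 − 3380 = 22156 annual layers.
That is 22156 years at one annual layer per year.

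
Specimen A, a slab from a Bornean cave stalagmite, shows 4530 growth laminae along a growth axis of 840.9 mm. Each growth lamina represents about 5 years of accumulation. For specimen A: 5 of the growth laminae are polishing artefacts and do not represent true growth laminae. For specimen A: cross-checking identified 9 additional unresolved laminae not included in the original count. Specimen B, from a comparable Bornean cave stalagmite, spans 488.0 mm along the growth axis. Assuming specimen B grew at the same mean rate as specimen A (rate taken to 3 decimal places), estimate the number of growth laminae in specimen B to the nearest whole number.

2638 growth laminae

Specimen A: after corrections the count is 4530 − 5 + 9 = 4534 growth laminae.
Specimen A: 4534 growth laminae at 5 years each span 4534 × 5 = 22670 years.
A: Mean rate = 840.9 mm / 22670 years ≈ 0.037 mm/yr.
Specimen B: 488.0 mm / 0.037 mm per year = 13189.19 years; at 5 years per growth lamina that is 13189.19 / 5 ≈ 2638 growth laminae.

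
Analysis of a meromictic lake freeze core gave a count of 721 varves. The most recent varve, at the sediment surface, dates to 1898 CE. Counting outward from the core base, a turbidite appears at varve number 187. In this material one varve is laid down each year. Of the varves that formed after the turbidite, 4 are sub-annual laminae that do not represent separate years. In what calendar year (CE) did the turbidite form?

1368 CE

The turbidite sits at varve 187 from the core base, so 721 − 187 = 534 varves formed after it.
Excluding 4 false varves: 534 − 4 = 530.
The varve at the sediment surface is 1898 CE, so the turbidite dates to 1898 − 530 = 1368 CE.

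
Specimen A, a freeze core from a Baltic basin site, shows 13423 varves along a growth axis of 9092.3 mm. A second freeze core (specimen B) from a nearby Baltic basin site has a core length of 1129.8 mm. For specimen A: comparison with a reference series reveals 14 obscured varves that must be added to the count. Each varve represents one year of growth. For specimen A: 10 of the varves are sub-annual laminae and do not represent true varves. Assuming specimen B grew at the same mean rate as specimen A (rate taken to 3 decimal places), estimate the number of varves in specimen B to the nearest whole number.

Specimen A: adjusted count: 13423 − 10 + 14 = 13427 varves.
A: Extension rate ≈ 9092.3 / 13427 = 0.677 mm/year.
For B, 1129.8 / 0.677 = 1668.83 years ≈ 1669 varves.

1669 varves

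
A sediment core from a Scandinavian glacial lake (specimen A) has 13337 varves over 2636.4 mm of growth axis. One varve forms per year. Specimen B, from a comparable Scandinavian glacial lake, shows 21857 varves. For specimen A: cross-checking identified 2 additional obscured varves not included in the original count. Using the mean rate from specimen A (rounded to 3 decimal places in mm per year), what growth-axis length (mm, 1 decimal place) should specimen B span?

4327.7 mm

Specimen A: adjusted count: 13337 + 2 = 13339 varves.
A: 2636.4 mm over 13339 years gives 2636.4 / 13339 ≈ 0.198 mm/yr.
Length of B = 0.198 × 21857 = 4327.7 mm.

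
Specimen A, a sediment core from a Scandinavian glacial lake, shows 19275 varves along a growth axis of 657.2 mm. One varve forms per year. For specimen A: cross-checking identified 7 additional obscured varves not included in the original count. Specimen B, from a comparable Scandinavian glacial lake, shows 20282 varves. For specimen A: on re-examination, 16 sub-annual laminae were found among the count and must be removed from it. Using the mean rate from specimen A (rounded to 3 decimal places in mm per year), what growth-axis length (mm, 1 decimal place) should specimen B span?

689.6 mm

Specimen A: true varve count = 19275 − 16 + 7 = 19266.
A: Extension rate ≈ 657.2 / 19266 = 0.034 mm per year.
B's length ≈ 0.034 × 20282 = 689.6 mm.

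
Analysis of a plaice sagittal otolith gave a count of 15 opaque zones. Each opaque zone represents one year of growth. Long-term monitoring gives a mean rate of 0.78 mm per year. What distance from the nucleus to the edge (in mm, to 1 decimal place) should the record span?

11.7 mm

15 years of growth are recorded.
15 years at 0.78 mm/year gives 0.78 × 15 = 11.7 mm.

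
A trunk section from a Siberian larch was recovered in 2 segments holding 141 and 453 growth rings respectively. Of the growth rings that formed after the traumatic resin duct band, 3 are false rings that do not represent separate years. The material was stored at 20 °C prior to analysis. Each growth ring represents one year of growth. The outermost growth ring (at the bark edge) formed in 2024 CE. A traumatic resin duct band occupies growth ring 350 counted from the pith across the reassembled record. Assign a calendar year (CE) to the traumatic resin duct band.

1783 CE

Total growth rings = 141 + 453 = 594.
Between growth ring 350 and the bark edge there are 594 − 350 = 244 growth rings.
Excluding 3 false growth rings: 244 − 3 = 241.
The growth ring at the bark edge is 2024 CE, so the traumatic resin duct band dates to 2024 − 241 = 1783 CE.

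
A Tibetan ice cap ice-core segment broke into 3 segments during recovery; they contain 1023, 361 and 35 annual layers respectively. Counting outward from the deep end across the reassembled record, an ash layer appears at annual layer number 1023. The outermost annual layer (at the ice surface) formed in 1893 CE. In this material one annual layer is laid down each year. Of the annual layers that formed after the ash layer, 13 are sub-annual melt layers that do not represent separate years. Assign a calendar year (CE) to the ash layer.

Total annual layers = 1023 + 361 + 35 = 1419.
Between annual layer 1023 and the ice surface there are 1419 − 1023 = 396 annual layers.
Excluding 13 false annual layers: 396 − 13 = 383.
The annual layer at the ice surface is 1893 CE, so the ash layer dates to 1893 − 383 = 1510 CE.

1510 CE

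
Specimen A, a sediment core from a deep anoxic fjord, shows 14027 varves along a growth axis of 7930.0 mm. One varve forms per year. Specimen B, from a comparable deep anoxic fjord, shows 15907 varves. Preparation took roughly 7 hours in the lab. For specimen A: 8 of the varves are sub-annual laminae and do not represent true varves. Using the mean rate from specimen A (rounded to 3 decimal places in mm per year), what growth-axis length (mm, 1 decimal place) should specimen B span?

9003.4 mm

Specimen A: true varve count = 14027 − 8 = 14019.
A: Extension rate ≈ 7930.0 / 14019 = 0.566 mm/yr.
For B, 0.566 mm/year × 15907 years = 9003.4 mm.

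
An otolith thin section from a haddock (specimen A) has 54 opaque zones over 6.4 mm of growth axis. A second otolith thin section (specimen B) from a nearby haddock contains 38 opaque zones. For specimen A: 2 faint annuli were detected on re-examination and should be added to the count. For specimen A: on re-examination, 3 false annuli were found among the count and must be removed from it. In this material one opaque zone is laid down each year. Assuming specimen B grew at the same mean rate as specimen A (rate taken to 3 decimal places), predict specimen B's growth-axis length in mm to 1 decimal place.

Specimen A: true opaque zone count = 54 − 3 + 2 = 53.
A: 6.4 mm over 53 years gives 6.4 / 53 ≈ 0.121 mm/yr.
Length of B = 0.121 × 38 = 4.6 mm.

4.6 mm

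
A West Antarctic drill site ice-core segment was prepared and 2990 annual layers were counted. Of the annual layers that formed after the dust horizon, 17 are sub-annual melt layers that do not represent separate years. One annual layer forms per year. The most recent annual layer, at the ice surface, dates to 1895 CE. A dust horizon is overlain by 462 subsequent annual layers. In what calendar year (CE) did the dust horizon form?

1450 CE

462 annual layers formed after the dust horizon.
Removing the 17 false annual layers leaves 462 − 17 = 445 true annual layers beyond the dust horizon.
Counting back 445 years from 1895 CE places the dust horizon in 1895 − 445 = 1450 CE.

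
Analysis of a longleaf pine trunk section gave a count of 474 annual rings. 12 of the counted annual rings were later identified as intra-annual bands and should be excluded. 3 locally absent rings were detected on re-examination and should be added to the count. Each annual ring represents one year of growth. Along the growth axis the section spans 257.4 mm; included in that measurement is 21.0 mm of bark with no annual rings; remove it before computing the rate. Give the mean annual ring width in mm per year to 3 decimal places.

0.508 mm per year

Correcting the raw count gives 474 − 12 + 3 = 465 true annual rings.
The growth record spans 257.4 − 21.0 = 236.4 mm.
236.4 mm over 465 years gives 236.4 / 465 ≈ 0.508 mm per year.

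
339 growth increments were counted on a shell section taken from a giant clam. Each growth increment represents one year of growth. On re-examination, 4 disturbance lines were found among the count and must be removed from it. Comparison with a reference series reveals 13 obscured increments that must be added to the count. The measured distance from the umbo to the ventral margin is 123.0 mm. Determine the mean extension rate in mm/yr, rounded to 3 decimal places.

After corrections the count is 339 − 4 + 13 = 348 growth increments.
Extension rate ≈ 123.0 / 348 = 0.353 mm/yr.

0.353 mm/yr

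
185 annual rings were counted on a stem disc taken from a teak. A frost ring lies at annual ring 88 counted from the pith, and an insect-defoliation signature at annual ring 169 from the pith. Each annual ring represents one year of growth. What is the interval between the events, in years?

Separation: 169 − 88 = 81 annual rings.
That is 81 years at one annual ring per year.

81 yr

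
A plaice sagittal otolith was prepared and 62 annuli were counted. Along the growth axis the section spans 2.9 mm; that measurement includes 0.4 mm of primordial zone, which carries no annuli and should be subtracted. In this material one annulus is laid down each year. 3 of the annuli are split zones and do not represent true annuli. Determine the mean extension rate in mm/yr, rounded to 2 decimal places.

After corrections the count is 62 − 3 = 59 annuli.
Removing the 0.4 mm offcut leaves 2.9 − 0.4 = 2.5 mm.
Mean rate = 2.5 mm / 59 years ≈ 0.04 mm/yr.

0.04 mm/yr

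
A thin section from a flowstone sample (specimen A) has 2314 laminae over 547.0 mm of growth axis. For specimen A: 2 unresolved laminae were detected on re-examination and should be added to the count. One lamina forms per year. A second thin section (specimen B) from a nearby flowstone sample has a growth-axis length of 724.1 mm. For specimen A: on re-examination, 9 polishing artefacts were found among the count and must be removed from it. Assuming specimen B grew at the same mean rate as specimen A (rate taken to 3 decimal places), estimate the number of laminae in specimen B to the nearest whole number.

3055 laminae

Specimen A: correcting the raw count gives 2314 − 9 + 2 = 2307 true laminae.
A: Mean rate = 547.0 mm / 2307 years ≈ 0.237 mm/yr.
For B, 724.1 / 0.237 = 3055.27 years ≈ 3055 laminae.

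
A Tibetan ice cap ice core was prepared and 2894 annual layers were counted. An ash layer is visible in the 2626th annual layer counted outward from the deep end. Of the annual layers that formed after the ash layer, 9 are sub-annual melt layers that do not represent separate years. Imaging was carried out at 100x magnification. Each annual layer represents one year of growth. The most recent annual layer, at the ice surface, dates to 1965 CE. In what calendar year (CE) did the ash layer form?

The ash layer sits at annual layer 2626 from the deep end, so 2894 − 2626 = 268 annual layers formed after it.
Removing the 9 false annual layers leaves 268 − 9 = 259 true annual layers beyond the ash layer.
Counting back 259 years from 1965 CE places the ash layer in 1965 − 259 = 1706 CE.

1706 CE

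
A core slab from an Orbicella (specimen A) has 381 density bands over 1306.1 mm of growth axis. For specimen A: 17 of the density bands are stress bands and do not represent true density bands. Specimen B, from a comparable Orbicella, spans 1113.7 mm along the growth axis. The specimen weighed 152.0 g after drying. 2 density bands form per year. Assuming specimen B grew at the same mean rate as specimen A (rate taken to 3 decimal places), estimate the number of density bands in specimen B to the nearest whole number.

Specimen A: adjusted count: 381 − 17 = 364 density bands.
Specimen A: with 2 density bands per year, 364 / 2 = 182 years.
A: 1306.1 mm over 182 years gives 1306.1 / 182 ≈ 7.176 mm per year.
Specimen B: 1113.7 mm / 7.176 mm per year = 155.20 years; at 2 density bands per year that is 155.20 × 2 ≈ 310 density bands.

310 density bands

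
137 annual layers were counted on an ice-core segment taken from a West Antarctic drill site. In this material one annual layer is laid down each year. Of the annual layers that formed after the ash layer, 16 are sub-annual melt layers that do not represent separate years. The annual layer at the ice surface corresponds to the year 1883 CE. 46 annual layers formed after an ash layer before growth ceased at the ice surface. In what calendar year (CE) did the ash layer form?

There are 46 annual layers younger than the ash layer.
46 − 16 false = 30 true annual layers after the ash layer.
Counting back 30 years from 1883 CE places the ash layer in 1883 − 30 = 1853 CE.

1853 CE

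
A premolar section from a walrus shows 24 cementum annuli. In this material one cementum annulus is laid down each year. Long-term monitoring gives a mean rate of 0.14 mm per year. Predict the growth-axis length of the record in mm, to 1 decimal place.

24 years of growth are recorded.
24 years at 0.14 mm/year gives 0.14 × 24 = 3.4 mm.

3.4 mm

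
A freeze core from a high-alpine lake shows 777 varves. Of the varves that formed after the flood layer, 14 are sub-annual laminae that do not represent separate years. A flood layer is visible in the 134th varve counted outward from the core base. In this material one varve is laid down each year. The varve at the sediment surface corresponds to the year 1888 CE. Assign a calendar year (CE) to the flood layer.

1259 CE

The flood layer sits at varve 134 from the core base, so 777 − 134 = 643 varves formed after it.
643 − 14 false = 629 true varves after the flood layer.
Counting back 629 years from 1888 CE places the flood layer in 1888 − 629 = 1259 CE.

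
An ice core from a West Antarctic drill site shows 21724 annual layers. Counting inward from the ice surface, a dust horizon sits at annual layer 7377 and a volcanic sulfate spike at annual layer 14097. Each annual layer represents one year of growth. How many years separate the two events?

Separation: 14097 − 7377 = 6720 annual layers.
That is 6720 years at one annual layer per year.

6720 years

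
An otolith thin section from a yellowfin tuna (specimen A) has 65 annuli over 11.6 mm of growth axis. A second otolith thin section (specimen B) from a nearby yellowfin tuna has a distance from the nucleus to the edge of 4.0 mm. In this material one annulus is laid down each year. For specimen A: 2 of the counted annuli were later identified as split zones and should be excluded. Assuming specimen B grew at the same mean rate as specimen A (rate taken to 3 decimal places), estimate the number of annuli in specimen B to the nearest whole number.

22 annuli

Specimen A: after corrections the count is 65 − 2 = 63 annuli.
A: Mean rate = 11.6 mm / 63 years ≈ 0.184 mm/year.
For B, 4.0 / 0.184 = 21.74 years ≈ 22 annuli.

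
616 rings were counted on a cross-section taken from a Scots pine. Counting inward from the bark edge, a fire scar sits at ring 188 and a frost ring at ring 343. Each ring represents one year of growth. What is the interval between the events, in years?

155 years

Separation: 343 − 188 = 155 rings.
At one ring per year, 155 years elapsed between them.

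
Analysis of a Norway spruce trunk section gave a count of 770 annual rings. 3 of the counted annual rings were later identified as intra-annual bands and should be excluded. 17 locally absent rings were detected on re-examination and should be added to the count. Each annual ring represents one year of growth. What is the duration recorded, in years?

Correcting the raw count gives 770 − 3 + 17 = 784 true annual rings.
With a one-to-one annual ring periodicity this is 784 years.

784 yr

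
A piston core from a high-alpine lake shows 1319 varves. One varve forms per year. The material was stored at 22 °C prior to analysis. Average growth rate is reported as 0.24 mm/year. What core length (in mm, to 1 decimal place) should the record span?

1319 years of growth are recorded.
Length ≈ 0.24 × 1319 = 316.6 mm.

316.6 mm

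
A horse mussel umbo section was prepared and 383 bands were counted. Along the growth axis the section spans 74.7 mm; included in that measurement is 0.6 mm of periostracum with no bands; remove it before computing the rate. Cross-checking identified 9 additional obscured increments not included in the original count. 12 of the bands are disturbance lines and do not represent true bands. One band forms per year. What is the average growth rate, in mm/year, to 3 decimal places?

0.195 mm/year

Correcting the raw count gives 383 − 12 + 9 = 380 true bands.
Removing the 0.6 mm offcut leaves 74.7 − 0.6 = 74.1 mm.
Extension rate ≈ 74.1 / 380 = 0.195 mm/year.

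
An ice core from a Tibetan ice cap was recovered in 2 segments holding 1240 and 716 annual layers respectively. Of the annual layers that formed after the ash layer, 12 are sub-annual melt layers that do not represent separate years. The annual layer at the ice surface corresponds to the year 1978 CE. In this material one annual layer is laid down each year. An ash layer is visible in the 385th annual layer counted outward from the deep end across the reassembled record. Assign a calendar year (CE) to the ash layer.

419 CE

Total annual layers = 1240 + 716 = 1956.
The ash layer sits at annual layer 385 from the deep end, so 1956 − 385 = 1571 annual layers formed after it.
Removing the 12 false annual layers leaves 1571 − 12 = 1559 true annual layers beyond the ash layer.
1978 − 1559 = 419 CE.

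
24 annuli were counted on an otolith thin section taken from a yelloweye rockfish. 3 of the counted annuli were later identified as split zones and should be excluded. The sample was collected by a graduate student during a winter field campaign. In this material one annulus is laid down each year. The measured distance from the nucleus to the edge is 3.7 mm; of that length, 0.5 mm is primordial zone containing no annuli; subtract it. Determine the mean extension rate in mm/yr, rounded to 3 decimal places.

0.152 mm/yr

True annulus count = 24 − 3 = 21.
Removing the 0.5 mm offcut leaves 3.7 − 0.5 = 3.2 mm.
Mean rate = 3.2 mm / 21 years ≈ 0.152 mm/yr.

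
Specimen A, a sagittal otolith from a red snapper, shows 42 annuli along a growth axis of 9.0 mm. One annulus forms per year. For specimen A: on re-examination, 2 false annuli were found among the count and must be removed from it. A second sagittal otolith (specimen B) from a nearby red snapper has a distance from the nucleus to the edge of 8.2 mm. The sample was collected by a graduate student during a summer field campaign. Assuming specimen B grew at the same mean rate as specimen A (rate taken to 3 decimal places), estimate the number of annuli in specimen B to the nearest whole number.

36 annuli

Specimen A: true annulus count = 42 − 2 = 40.
A: Mean rate = 9.0 mm / 40 years ≈ 0.225 mm per year.
Specimen B: 8.2 mm / 0.225 mm per year = 36.44 years ≈ 36 annuli.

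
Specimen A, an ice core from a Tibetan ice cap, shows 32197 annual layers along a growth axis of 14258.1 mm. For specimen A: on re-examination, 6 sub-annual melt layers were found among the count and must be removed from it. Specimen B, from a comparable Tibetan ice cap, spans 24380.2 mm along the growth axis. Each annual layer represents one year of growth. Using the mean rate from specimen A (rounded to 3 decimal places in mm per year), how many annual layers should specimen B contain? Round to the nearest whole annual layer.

55034 annual layers

Specimen A: correcting the raw count gives 32197 − 6 = 32191 true annual layers.
A: 14258.1 mm over 32191 years gives 14258.1 / 32191 ≈ 0.443 mm per year.
B spans 24380.2 / 0.443 = 55034.31 years ≈ 55034 annual layers.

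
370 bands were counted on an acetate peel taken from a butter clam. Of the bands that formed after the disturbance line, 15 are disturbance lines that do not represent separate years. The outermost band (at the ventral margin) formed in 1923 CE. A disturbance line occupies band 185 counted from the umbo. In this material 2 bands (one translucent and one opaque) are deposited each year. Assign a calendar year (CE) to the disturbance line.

1838 CE

The disturbance line sits at band 185 from the umbo, so 370 − 185 = 185 bands formed after it.
Removing the 15 false bands leaves 185 − 15 = 170 true bands beyond the disturbance line.
170 bands at 2 per year is 170 / 2 = 85 years.
The band at the ventral margin is 1923 CE, so the disturbance line dates to 1923 − 85 = 1838 CE.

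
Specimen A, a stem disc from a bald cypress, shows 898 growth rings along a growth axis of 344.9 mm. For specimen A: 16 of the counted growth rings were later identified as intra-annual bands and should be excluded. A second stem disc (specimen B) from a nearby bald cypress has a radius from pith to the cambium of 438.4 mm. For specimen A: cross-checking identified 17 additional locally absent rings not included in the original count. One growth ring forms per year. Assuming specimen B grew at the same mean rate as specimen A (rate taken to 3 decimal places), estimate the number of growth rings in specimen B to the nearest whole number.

Specimen A: adjusted count: 898 − 16 + 17 = 899 growth rings.
A: Mean rate = 344.9 mm / 899 years ≈ 0.384 mm per year.
Specimen B: 438.4 mm / 0.384 mm per year = 1141.67 years ≈ 1142 growth rings.

1142 growth rings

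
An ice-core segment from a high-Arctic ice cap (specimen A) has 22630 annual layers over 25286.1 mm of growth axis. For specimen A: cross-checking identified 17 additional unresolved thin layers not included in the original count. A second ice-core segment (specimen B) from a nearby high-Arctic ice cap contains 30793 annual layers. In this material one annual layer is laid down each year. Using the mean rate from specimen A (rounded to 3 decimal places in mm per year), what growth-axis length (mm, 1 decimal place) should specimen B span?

Specimen A: true annual layer count = 22630 + 17 = 22647.
A: 25286.1 mm over 22647 years gives 25286.1 / 22647 ≈ 1.117 mm/year.
For B, 1.117 mm/year × 30793 years = 34395.8 mm.

34395.8 mm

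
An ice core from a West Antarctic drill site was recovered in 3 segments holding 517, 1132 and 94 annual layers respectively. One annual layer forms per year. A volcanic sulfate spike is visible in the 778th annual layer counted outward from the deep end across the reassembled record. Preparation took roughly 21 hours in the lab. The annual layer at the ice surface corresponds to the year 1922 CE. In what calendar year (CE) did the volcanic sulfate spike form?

957 CE

Total annual layers = 517 + 1132 + 94 = 1743.
1743 − 778 = 965 annual layers lie beyond the volcanic sulfate spike toward the ice surface.
The annual layer at the ice surface is 1922 CE, so the volcanic sulfate spike dates to 1922 − 965 = 957 CE.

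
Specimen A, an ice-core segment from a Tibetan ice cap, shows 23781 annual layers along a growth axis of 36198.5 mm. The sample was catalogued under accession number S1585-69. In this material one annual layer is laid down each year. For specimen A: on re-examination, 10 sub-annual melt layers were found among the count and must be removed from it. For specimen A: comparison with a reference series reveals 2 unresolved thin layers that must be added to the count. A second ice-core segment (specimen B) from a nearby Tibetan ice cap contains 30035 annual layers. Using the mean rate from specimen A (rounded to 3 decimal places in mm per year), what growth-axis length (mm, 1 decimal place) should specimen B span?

45743.3 mm

Specimen A: adjusted count: 23781 − 10 + 2 = 23773 annual layers.
A: 36198.5 mm over 23773 years gives 36198.5 / 23773 ≈ 1.523 mm per year.
For B, 1.523 mm/year × 30035 years = 45743.3 mm.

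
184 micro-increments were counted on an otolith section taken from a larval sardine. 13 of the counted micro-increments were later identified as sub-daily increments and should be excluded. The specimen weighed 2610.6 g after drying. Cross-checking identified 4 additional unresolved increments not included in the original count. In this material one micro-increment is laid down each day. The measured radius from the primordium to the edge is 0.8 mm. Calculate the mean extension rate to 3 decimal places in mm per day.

0.005 mm per day

True micro-increment count = 184 − 13 + 4 = 175.
Mean rate = 0.8 mm / 175 days ≈ 0.005 mm per day.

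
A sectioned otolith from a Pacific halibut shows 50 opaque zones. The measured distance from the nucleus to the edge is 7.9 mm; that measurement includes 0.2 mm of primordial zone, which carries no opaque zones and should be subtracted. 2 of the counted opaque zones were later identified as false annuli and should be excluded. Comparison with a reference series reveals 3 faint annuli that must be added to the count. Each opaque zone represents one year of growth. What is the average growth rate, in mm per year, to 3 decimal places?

0.151 mm per year

Adjusted count: 50 − 2 + 3 = 51 opaque zones.
The growth record spans 7.9 − 0.2 = 7.7 mm.
Extension rate ≈ 7.7 / 51 = 0.151 mm per year.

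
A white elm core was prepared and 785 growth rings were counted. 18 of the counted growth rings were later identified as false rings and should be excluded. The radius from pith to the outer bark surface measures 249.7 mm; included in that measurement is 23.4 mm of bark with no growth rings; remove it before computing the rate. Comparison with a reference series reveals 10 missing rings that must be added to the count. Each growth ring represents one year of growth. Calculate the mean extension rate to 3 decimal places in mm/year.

0.291 mm/year

Adjusted count: 785 − 18 + 10 = 777 growth rings.
The growth record spans 249.7 − 23.4 = 226.3 mm.
Mean rate = 226.3 mm / 777 years ≈ 0.291 mm/year.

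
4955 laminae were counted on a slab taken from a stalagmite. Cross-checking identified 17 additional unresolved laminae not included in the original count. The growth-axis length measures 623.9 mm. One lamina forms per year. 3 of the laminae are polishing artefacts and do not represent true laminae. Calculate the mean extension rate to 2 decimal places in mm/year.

0.13 mm/year

After corrections the count is 4955 − 3 + 17 = 4969 laminae.
Mean rate = 623.9 mm / 4969 years ≈ 0.13 mm/year.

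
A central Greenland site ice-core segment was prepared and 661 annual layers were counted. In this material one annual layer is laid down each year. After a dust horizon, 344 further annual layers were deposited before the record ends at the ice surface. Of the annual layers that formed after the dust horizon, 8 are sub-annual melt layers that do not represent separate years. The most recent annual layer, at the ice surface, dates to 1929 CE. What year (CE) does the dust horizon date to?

344 annual layers formed after the dust horizon.
Excluding 8 false annual layers: 344 − 8 = 336.
1929 − 336 = 1593 CE.

1593 CE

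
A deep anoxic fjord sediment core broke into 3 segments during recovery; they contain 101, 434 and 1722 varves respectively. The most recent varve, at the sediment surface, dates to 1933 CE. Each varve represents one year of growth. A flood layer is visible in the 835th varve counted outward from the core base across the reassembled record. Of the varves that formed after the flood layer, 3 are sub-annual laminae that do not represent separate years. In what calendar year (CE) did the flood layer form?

514 CE

Total varves = 101 + 434 + 1722 = 2257.
The flood layer sits at varve 835 from the core base, so 2257 − 835 = 1422 varves formed after it.
Removing the 3 false varves leaves 1422 − 3 = 1419 true varves beyond the flood layer.
The varve at the sediment surface is 1933 CE, so the flood layer dates to 1933 − 1419 = 514 CE.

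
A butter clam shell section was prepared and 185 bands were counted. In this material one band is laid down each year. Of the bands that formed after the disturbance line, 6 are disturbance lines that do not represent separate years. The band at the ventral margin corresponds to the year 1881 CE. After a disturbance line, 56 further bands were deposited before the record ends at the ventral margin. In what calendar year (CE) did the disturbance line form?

1831 CE

56 bands post-date the disturbance line.
Excluding 6 false bands: 56 − 6 = 50.
The band at the ventral margin is 1881 CE, so the disturbance line dates to 1881 − 50 = 1831 CE.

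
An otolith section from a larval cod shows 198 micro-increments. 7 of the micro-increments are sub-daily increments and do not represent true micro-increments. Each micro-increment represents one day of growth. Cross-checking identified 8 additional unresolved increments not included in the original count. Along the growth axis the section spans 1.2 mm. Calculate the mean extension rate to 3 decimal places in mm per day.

0.006 mm per day

After corrections the count is 198 − 7 + 8 = 199 micro-increments.
Mean rate = 1.2 mm / 199 days ≈ 0.006 mm per day.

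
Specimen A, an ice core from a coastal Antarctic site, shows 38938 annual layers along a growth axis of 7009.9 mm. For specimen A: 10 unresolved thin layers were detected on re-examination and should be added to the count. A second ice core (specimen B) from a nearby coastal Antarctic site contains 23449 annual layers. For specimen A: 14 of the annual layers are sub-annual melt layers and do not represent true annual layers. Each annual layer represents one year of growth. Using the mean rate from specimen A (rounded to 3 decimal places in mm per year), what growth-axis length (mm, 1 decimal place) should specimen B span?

Specimen A: after corrections the count is 38938 − 14 + 10 = 38934 annual layers.
A: 7009.9 mm over 38934 years gives 7009.9 / 38934 ≈ 0.180 mm per year.
Length of B = 0.180 × 23449 = 4220.8 mm.

4220.8 mm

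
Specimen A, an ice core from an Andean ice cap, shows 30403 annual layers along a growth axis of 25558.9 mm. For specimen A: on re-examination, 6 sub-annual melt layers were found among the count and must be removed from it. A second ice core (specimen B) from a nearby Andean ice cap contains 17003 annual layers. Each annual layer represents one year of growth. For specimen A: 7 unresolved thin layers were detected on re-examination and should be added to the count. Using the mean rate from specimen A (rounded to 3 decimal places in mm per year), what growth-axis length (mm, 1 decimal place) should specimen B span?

14299.5 mm

Specimen A: adjusted count: 30403 − 6 + 7 = 30404 annual layers.
A: Mean rate = 25558.9 mm / 30404 years ≈ 0.841 mm per year.
Length of B = 0.841 × 17003 = 14299.5 mm.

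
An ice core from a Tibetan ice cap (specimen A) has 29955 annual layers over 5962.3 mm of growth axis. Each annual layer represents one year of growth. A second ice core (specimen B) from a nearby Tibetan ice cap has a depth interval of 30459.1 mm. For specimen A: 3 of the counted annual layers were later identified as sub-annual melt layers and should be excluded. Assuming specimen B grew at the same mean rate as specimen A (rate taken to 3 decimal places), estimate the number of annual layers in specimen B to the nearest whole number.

153061 annual layers

Specimen A: true annual layer count = 29955 − 3 = 29952.
A: Mean rate = 5962.3 mm / 29952 years ≈ 0.199 mm/yr.
B spans 30459.1 / 0.199 = 153060.80 years ≈ 153061 annual layers.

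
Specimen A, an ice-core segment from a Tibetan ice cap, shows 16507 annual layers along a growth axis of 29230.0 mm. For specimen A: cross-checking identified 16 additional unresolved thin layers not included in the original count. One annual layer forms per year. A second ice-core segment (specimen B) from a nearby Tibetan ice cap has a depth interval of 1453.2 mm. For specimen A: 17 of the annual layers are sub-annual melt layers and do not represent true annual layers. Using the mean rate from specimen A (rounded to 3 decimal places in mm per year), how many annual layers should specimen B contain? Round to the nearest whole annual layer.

Specimen A: correcting the raw count gives 16507 − 17 + 16 = 16506 true annual layers.
A: Mean rate = 29230.0 mm / 16506 years ≈ 1.771 mm/year.
B spans 1453.2 / 1.771 = 820.55 years ≈ 821 annual layers.

821 annual layers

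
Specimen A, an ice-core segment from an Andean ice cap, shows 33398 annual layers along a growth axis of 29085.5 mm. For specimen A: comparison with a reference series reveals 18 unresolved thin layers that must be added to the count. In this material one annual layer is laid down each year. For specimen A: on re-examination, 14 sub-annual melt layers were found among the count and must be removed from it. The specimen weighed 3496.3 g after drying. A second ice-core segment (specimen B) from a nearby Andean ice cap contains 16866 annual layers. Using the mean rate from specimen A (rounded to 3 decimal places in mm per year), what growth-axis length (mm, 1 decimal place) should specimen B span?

14690.3 mm

Specimen A: correcting the raw count gives 33398 − 14 + 18 = 33402 true annual layers.
A: Extension rate ≈ 29085.5 / 33402 = 0.871 mm/yr.
For B, 0.871 mm/year × 16866 years = 14690.3 mm.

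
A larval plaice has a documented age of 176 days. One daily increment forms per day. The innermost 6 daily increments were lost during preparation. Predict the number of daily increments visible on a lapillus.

At one daily increment per day, 176 days correspond to 176 daily increments.
Less the 6 uncaptured daily increments: 176 − 6 = 170.

170 daily increments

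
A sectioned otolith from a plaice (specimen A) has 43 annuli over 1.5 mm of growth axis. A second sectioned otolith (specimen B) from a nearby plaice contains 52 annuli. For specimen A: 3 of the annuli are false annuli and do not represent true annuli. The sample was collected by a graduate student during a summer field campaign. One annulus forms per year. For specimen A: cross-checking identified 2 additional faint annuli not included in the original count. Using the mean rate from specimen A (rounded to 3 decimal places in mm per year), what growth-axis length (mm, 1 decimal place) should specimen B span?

Specimen A: adjusted count: 43 − 3 + 2 = 42 annuli.
A: Extension rate ≈ 1.5 / 42 = 0.036 mm/yr.
Length of B = 0.036 × 52 = 1.9 mm.

1.9 mm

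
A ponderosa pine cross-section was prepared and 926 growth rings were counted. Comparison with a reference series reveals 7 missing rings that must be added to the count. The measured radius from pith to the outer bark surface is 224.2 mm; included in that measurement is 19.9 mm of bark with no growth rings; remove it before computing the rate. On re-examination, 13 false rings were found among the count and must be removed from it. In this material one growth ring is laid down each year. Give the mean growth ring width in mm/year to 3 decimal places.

0.222 mm/year

Adjusted count: 926 − 13 + 7 = 920 growth rings.
Net length = 224.2 − 19.9 = 204.3 mm.
204.3 mm over 920 years gives 204.3 / 920 ≈ 0.222 mm/year.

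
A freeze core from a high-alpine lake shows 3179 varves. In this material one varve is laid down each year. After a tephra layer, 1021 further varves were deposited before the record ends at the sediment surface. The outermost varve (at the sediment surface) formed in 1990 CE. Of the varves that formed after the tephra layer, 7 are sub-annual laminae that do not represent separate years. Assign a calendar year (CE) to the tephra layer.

1021 varves formed after the tephra layer.
1021 − 7 false = 1014 true varves after the tephra layer.
1990 − 1014 = 976 CE.

976 CE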